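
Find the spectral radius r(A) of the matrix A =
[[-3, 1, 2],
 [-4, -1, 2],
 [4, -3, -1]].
r(A) = sqrt(15) ≈ 3.873

The eigenvalues of A are the roots of its characteristic polynomial. With M = A (coefficients from the trace, the sum of principal 2x2 minors, and det A):
  p(λ) = det(λ I - M) = λ^3 + 5λ^2 + 9λ - 15.
By the rational root theorem any rational root is an integer divisor of 15. Testing λ = 1: p(1) = 1 + 5 + 9 - 15 = 0, so λ = 1 is a root. Dividing out (λ - 1) leaves p(λ) = (λ - 1)(λ^2 + 6λ + 15). For λ^2 + 6λ + 15 the discriminant is -24. It is negative, so the roots are the complex-conjugate pair λ = -3 ± (sqrt(24)/2) i ≈ -3 ± 2.4495i. For a conjugate pair the product of the roots equals the constant term, so |λ|^2 = 15 and |λ| = sqrt(15) ≈ 3.873.
Thus the eigenvalues (to 4 decimals) are -3 ± 2.4495i (modulus 3.873); 1 (modulus 1). The spectral radius is the largest modulus: r(A) = sqrt(15) ≈ 3.873. (Cross-check: r(A) ≤ ||A||_2 ≈ 7.2228; equality holds whenever A is normal, though it can also hold for some non-normal A.)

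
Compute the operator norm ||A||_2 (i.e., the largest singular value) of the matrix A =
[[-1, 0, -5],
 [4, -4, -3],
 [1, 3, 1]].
||A||_2 ≈ 7.1247 (= sqrt(largest eigenvalue of A^T A))

||A||_2 = sigma_max(A) = sqrt(lambda_max(A^T A)). Form the symmetric matrix M = A^T A =
[[18, -13, -6],
 [-13, 25, 15],
 [-6, 15, 35]].
Its characteristic polynomial (trace, sum of principal 2x2 minors, determinant of M give the coefficients) is
  p(λ) = det(λ I - M) = λ^3 - 78λ^2 + 1525λ - 7225.
No integer candidate from the rational root theorem (±divisors of 7225) is a root, so the roots are irrational. The cubic discriminant is Δ = 308267825 > 0, so there are three distinct real roots. p(7) = -29 and p(8) = 495 have opposite signs, so a root lies in (7, 8); Newton's method refines it to λ ≈ 7.0502. p(20) = 75 and p(21) = -337 have opposite signs, so a root lies in (20, 21); Newton's method refines it to λ ≈ 20.1883. p(50) = -975 and p(51) = 323 have opposite signs, so a root lies in (50, 51); Newton's method refines it to λ ≈ 50.7615. Check (Vieta): the three roots sum to 78, matching tr M = 78.
So the eigenvalues of A^T A are ≈ 7.0502, 20.1883, 50.7615 (all ≥ 0, as they must be for A^T A). The largest is λ_max ≈ 50.7615, hence ||A||_2 = sqrt(λ_max) ≈ 7.1247.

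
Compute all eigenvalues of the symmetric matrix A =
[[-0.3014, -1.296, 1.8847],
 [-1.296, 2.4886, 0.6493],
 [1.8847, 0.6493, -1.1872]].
sigma(A) ≈ {-3, 1, 3}

A is real symmetric, so its spectrum consists of real eigenvalues. Expanding the characteristic polynomial of the displayed matrix gives
  det(λ I - A) = p(λ) = λ^3 + (-1)λ^2 + (-9)λ + (9).
Solving p(λ) = 0 yields eigenvalues ≈ -3, 1, 3. (A is shown rounded to 4 decimals, so these recover the underlying integer eigenvalues to within that precision.)
Verification: the trace of A = 1 equals the sum of eigenvalues 1, and det(A) ≈ -9.0001 matches the eigenvalue product -9.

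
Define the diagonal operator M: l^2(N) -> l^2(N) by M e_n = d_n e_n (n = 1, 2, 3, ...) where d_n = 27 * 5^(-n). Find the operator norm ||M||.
||M|| = 27/5 (attained at n = 1)

For M diagonal, ||M|| = sup_n |d_n|. The sequence d_n = 27 * 5^(-n) is positive and strictly decreasing (ratio 5^(-1) < 1), so the supremum is d_1 = 27/5. Hence ||M|| = 27/5.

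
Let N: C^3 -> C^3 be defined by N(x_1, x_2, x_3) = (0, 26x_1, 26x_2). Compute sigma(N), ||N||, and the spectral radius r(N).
sigma(N) = {0}; ||N|| = 26; r(N) = 0. (N is nilpotent with N^3 = 0.)

On C^3, N is a strictly lower-triangular matrix with 26 on the subdiagonal and zeros elsewhere, so its characteristic polynomial is lambda^3 and every eigenvalue is 0: sigma(N) = {0}. For the operator norm, N e_i = 26e_{i+1} for i = 1, ..., 2 and N e_3 = 0, so the singular values of N are 26 (with multiplicity 2) and 0; hence ||N|| = 26. The spectral radius r(N) = max|lambda| = 0. Note ||N|| > r(N) — characteristic of non-normal nilpotent operators. Indeed N^3 = 0.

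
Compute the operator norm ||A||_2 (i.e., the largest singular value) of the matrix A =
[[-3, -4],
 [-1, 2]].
||A||_2 = sqrt((30 + sqrt(500))/2) ≈ 5.1167 (= sqrt(largest eigenvalue of A^T A))

||A||_2 = sigma_max(A) = sqrt(lambda_max(A^T A)). Form the symmetric matrix M = A^T A =
[[10, 10],
 [10, 20]].
Its characteristic polynomial (trace, determinant of M give the coefficients) is
  p(λ) = det(λ I - M) = λ^2 - 30λ + 100.
For λ^2 - 30λ + 100 the discriminant is 500. It is nonnegative but not a perfect square, so the roots are real and irrational: λ = (30 ± sqrt(500))/2 ≈ 26.1803, 3.8197.
So the eigenvalues of A^T A are ≈ 3.8197, 26.1803 (all ≥ 0, as they must be for A^T A). The largest is λ_max = (30 + sqrt(500))/2 ≈ 26.1803, hence ||A||_2 = sqrt(λ_max) = sqrt((30 + sqrt(500))/2) ≈ 5.1167.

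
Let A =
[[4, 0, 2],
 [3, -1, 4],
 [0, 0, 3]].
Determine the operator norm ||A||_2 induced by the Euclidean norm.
||A||_2 ≈ 6.9016 (= sqrt(largest eigenvalue of A^T A))

||A||_2 = sigma_max(A) = sqrt(lambda_max(A^T A)). Form the symmetric matrix M = A^T A =
[[25, -3, 20],
 [-3, 1, -4],
 [20, -4, 29]].
Its characteristic polynomial (trace, sum of principal 2x2 minors, determinant of M give the coefficients) is
  p(λ) = det(λ I - M) = λ^3 - 55λ^2 + 354λ - 144.
No integer candidate from the rational root theorem (±divisors of 144) is a root, so the roots are irrational. The cubic discriminant is Δ = 155707812 > 0, so there are three distinct real roots. p(0) = -144 and p(1) = 156 have opposite signs, so a root lies in (0, 1); Newton's method refines it to λ ≈ 0.4361. p(6) = 216 and p(7) = -18 have opposite signs, so a root lies in (6, 7); Newton's method refines it to λ ≈ 6.9325. p(47) = -1178 and p(48) = 720 have opposite signs, so a root lies in (47, 48); Newton's method refines it to λ ≈ 47.6314. Check (Vieta): the three roots sum to 55, matching tr M = 55.
So the eigenvalues of A^T A are ≈ 0.4361, 6.9325, 47.6314 (all ≥ 0, as they must be for A^T A). The largest is λ_max ≈ 47.6314, hence ||A||_2 = sqrt(λ_max) ≈ 6.9016.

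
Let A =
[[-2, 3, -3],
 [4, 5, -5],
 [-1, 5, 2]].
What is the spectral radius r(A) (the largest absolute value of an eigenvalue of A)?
r(A) ≈ 6.3271

The eigenvalues of A are the roots of its characteristic polynomial. With M = A (coefficients from the trace, the sum of principal 2x2 minors, and det A):
  p(λ) = det(λ I - M) = λ^3 - 5λ^2 + 6λ + 154.
No integer candidate from the rational root theorem (±divisors of 154) is a root, so the roots are irrational. The cubic discriminant is Δ = -646456 < 0, so there is one real root and a complex-conjugate pair. p(-4) = -14 and p(-3) = 64 have opposite signs, so a root lies in (-4, -3); Newton's method refines it to λ ≈ -3.8469. Dividing out (λ - (-3.8469)) leaves approximately λ^2 - 8.8469λ + 40.0326. For λ^2 - 8.8469λ + 40.0326 the discriminant is -81.8636. It is negative, so the remaining roots are the complex-conjugate pair λ ≈ 4.4234 ± 4.5239i. Their product equals the constant term, so |λ|^2 ≈ 40.0326 and |λ| ≈ 6.3271.
Thus the eigenvalues (to 4 decimals) are -3.8469 (modulus 3.8469); 4.4234 ± 4.5239i (modulus 6.3271). The spectral radius is the largest modulus: r(A) ≈ 6.3271. (Cross-check: r(A) ≤ ||A||_2 ≈ 8.9076; equality holds whenever A is normal, though it can also hold for some non-normal A.)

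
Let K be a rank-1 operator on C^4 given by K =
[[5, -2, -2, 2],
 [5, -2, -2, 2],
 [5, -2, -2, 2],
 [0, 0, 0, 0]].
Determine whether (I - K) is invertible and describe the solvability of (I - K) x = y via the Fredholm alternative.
(I - K) is singular (det(I - K) = 0, i.e. 1 ∈ sigma(K)). (I - K) x = y is solvable iff y ⊥ ker((I - K)^*) = span{(5, -2, -2, 2)}, i.e. iff 5y_1 - 2y_2 - 2y_3 + 2y_4 = 0. When solvable, the solutions are x = y + c·(1, 1, 1, 0), c arbitrary (ker(I - K) = span{(1, 1, 1, 0)}, dimension 1).

K has rank 1, so it is an outer product K = u v^T: every row of K is a multiple of one row vector. Reading off the entries, u = (1, 1, 1, 0) and v = (5, -2, -2, 2) (row i of K equals u_i·v^T). A rank-one matrix u v^T satisfies K u = u (v·u) and kills the (3)-dimensional subspace v^⊥, so its characteristic polynomial is lambda^3 (lambda - v·u) with v·u = tr K = 1. Hence the eigenvalues of I - K are 1 (multiplicity 3) and 1 - (1) = 0, so det(I - K) = 0. (Direct check: I - K =
[[-4, 2, 2, -2],
 [-5, 3, 2, -2],
 [-5, 2, 3, -2],
 [0, 0, 0, 1]]
has determinant 0.) So 1 is an eigenvalue of K and (I - K) is not invertible. The finite-dimensional Fredholm alternative says: either (I - K) is invertible, or ker(I - K) ≠ {0} and then range(I - K) = ker((I - K)^*)^⊥, with dim ker(I - K) = dim ker((I - K)^*). We are in the second case, so we need both kernels. Kernel of I - K: (I - K) u = u - u (v·u) = u - u = 0, so ker(I - K) = span{u} = span{(1, 1, 1, 0)} (it is exactly 1-dimensional because rank(I - K) = 3). Kernel of the adjoint: K is real, so (I - K)^* = I - K^T = I - v u^T, and (I - v u^T) v = v - v (u·v) = 0; hence ker((I - K)^*) = span{v} = span{(5, -2, -2, 2)}. Therefore (I - K) x = y is solvable iff <y, v> = 0, i.e. iff 5y_1 - 2y_2 - 2y_3 + 2y_4 = 0. When this holds, K y = u (v·y) = 0, so (I - K) y = y and x = y is a particular solution; the full solution set is the line x = y + c·u = y + c·(1, 1, 1, 0), c ∈ C.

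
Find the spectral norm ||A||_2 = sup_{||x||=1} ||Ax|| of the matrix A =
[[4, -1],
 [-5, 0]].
||A||_2 = sqrt((42 + sqrt(1664))/2) ≈ 6.434 (= sqrt(largest eigenvalue of A^T A))

||A||_2 = sigma_max(A) = sqrt(lambda_max(A^T A)). Form the symmetric matrix M = A^T A =
[[41, -4],
 [-4, 1]].
Its characteristic polynomial (trace, determinant of M give the coefficients) is
  p(λ) = det(λ I - M) = λ^2 - 42λ + 25.
For λ^2 - 42λ + 25 the discriminant is 1664. It is nonnegative but not a perfect square, so the roots are real and irrational: λ = (42 ± sqrt(1664))/2 ≈ 41.3961, 0.6039.
So the eigenvalues of A^T A are ≈ 0.6039, 41.3961 (all ≥ 0, as they must be for A^T A). The largest is λ_max = (42 + sqrt(1664))/2 ≈ 41.3961, hence ||A||_2 = sqrt(λ_max) = sqrt((42 + sqrt(1664))/2) ≈ 6.434.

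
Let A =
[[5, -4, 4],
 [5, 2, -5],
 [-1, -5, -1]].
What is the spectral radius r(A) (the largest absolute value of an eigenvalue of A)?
r(A) ≈ 7.4076

The eigenvalues of A are the roots of its characteristic polynomial. With M = A (coefficients from the trace, the sum of principal 2x2 minors, and det A):
  p(λ) = det(λ I - M) = λ^3 - 6λ^2 + 2λ + 267.
No integer candidate from the rational root theorem (±divisors of 267) is a root, so the roots are irrational. The cubic discriminant is Δ = -1751675 < 0, so there is one real root and a complex-conjugate pair. p(-5) = -18 and p(-4) = 99 have opposite signs, so a root lies in (-5, -4); Newton's method refines it to λ ≈ -4.8659. Dividing out (λ - (-4.8659)) leaves approximately λ^2 - 10.8659λ + 54.872. For λ^2 - 10.8659λ + 54.872 the discriminant is -101.4206. It is negative, so the remaining roots are the complex-conjugate pair λ ≈ 5.4329 ± 5.0354i. Their product equals the constant term, so |λ|^2 ≈ 54.872 and |λ| ≈ 7.4076.
Thus the eigenvalues (to 4 decimals) are -4.8659 (modulus 4.8659); 5.4329 ± 5.0354i (modulus 7.4076). The spectral radius is the largest modulus: r(A) ≈ 7.4076. (Cross-check: r(A) ≤ ||A||_2 ≈ 8.0388; equality holds whenever A is normal, though it can also hold for some non-normal A.)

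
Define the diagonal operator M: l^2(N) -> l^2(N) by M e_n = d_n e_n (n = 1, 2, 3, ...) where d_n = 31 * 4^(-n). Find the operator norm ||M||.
||M|| = 31/4 (attained at n = 1)

For M diagonal, ||M|| = sup_n |d_n|. The sequence d_n = 31 * 4^(-n) is positive and strictly decreasing (ratio 4^(-1) < 1), so the supremum is d_1 = 31/4. Hence ||M|| = 31/4.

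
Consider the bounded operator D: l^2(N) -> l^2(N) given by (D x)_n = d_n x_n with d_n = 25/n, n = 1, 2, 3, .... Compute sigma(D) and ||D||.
sigma(D) = {25/n : n ≥ 1} ∪ {0}; ||D|| = 25

A bounded diagonal operator on l^2 with diagonal entries d_n has spectrum equal to the closure of {d_n : n ≥ 1}: every d_n is an eigenvalue (with eigenvector e_n), so {d_n} ⊂ sigma(D); the spectrum is closed, so its closure is too; and for lambda not in the closure, (D - lambda I) has bounded inverse (the diagonal entries 1/(d_n - lambda) are bounded). For our sequence d_n = 25/n, n = 1, 2, 3, ...:
  - {d_n} = {25/n : n ≥ 1}; the only limit point is 0
  - closure = {25/n : n ≥ 1} ∪ {0}
For the norm: a diagonal operator has ||D|| = sup_n |d_n|. Here d_n = 25/n is positive and decreasing, so sup_n |d_n| = d_1 = 25. So ||D|| = 25.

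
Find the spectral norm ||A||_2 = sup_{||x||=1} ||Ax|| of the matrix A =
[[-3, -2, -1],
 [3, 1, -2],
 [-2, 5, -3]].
||A||_2 ≈ 6.2718 (= sqrt(largest eigenvalue of A^T A))

||A||_2 = sigma_max(A) = sqrt(lambda_max(A^T A)). Form the symmetric matrix M = A^T A =
[[22, -1, 3],
 [-1, 30, -15],
 [3, -15, 14]].
Its characteristic polynomial (trace, sum of principal 2x2 minors, determinant of M give the coefficients) is
  p(λ) = det(λ I - M) = λ^3 - 66λ^2 + 1153λ - 4096.
No integer candidate from the rational root theorem (±divisors of 4096) is a root, so the roots are irrational. The cubic discriminant is Δ = 106905344 > 0, so there are three distinct real roots. p(4) = -476 and p(5) = 144 have opposite signs, so a root lies in (4, 5); Newton's method refines it to λ ≈ 4.752. p(21) = 272 and p(22) = -26 have opposite signs, so a root lies in (21, 22); Newton's method refines it to λ ≈ 21.913. p(39) = -196 and p(40) = 424 have opposite signs, so a root lies in (39, 40); Newton's method refines it to λ ≈ 39.3349. Check (Vieta): the three roots sum to 66, matching tr M = 66.
So the eigenvalues of A^T A are ≈ 4.752, 21.913, 39.3349 (all ≥ 0, as they must be for A^T A). The largest is λ_max ≈ 39.3349, hence ||A||_2 = sqrt(λ_max) ≈ 6.2718.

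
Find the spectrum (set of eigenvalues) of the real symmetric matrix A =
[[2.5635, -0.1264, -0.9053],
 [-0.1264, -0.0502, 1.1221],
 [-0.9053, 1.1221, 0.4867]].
sigma(A) ≈ {-1, 1, 3}

A is real symmetric, so its spectrum consists of real eigenvalues. Expanding the characteristic polynomial of the displayed matrix gives
  det(λ I - A) = p(λ) = λ^3 + (-3)λ^2 + (-1)λ + (3).
Solving p(λ) = 0 yields eigenvalues ≈ -1, 1, 3. (A is shown rounded to 4 decimals, so these recover the underlying integer eigenvalues to within that precision.)
Verification: the trace of A = 3 equals the sum of eigenvalues 3, and det(A) ≈ -3.0002 matches the eigenvalue product -3.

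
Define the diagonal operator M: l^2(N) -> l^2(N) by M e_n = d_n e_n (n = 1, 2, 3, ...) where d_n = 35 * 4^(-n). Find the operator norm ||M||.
||M|| = 35/4 (attained at n = 1)

For M diagonal, ||M|| = sup_n |d_n|. The sequence d_n = 35 * 4^(-n) is positive and strictly decreasing (ratio 4^(-1) < 1), so the supremum is d_1 = 35/4. Hence ||M|| = 35/4.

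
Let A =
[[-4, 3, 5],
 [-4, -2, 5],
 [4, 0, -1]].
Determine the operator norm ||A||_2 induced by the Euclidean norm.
||A||_2 ≈ 9.6968 (= sqrt(largest eigenvalue of A^T A))

||A||_2 = sigma_max(A) = sqrt(lambda_max(A^T A)). Form the symmetric matrix M = A^T A =
[[48, -4, -44],
 [-4, 13, 5],
 [-44, 5, 51]].
Its characteristic polynomial (trace, sum of principal 2x2 minors, determinant of M give the coefficients) is
  p(λ) = det(λ I - M) = λ^3 - 112λ^2 + 1758λ - 6400.
No integer candidate from the rational root theorem (±divisors of 6400) is a root, so the roots are irrational. The cubic discriminant is Δ = 2645531168 > 0, so there are three distinct real roots. p(5) = -285 and p(6) = 332 have opposite signs, so a root lies in (5, 6); Newton's method refines it to λ ≈ 5.4241. p(12) = 296 and p(13) = -277 have opposite signs, so a root lies in (12, 13); Newton's method refines it to λ ≈ 12.5488. p(94) = -196 and p(95) = 7185 have opposite signs, so a root lies in (94, 95); Newton's method refines it to λ ≈ 94.0272. Check (Vieta): the three roots sum to 112, matching tr M = 112.
So the eigenvalues of A^T A are ≈ 5.4241, 12.5488, 94.0272 (all ≥ 0, as they must be for A^T A). The largest is λ_max ≈ 94.0272, hence ||A||_2 = sqrt(λ_max) ≈ 9.6968.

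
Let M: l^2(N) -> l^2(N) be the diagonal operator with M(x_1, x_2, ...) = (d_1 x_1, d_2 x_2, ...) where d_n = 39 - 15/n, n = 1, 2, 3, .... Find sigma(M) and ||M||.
sigma(M) = {39 - 15/n : n ≥ 1} ∪ {39}; ||M|| = 39

A bounded diagonal operator on l^2 with diagonal entries d_n has spectrum equal to the closure of {d_n : n ≥ 1}: every d_n is an eigenvalue (with eigenvector e_n), so {d_n} ⊂ sigma(M); the spectrum is closed, so its closure is too; and for lambda not in the closure, (M - lambda I) has bounded inverse (the diagonal entries 1/(d_n - lambda) are bounded). For our sequence d_n = 39 - 15/n, n = 1, 2, 3, ...:
  - {d_n} = {39 - 15/n : n ≥ 1}; the only limit point is 39
  - closure = {39 - 15/n : n ≥ 1} ∪ {39}
For the norm: a diagonal operator has ||M|| = sup_n |d_n|. Here d_n = 39 - 15/n increases monotonically from d_1 = 24 toward 39, with all terms in [24, 39); so sup_n |d_n| = 39 (the supremum is the limit, not attained). So ||M|| = 39.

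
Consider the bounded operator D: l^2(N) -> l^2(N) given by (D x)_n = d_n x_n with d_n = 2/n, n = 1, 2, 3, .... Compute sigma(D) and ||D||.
sigma(D) = {2/n : n ≥ 1} ∪ {0}; ||D|| = 2

A bounded diagonal operator on l^2 with diagonal entries d_n has spectrum equal to the closure of {d_n : n ≥ 1}: every d_n is an eigenvalue (with eigenvector e_n), so {d_n} ⊂ sigma(D); the spectrum is closed, so its closure is too; and for lambda not in the closure, (D - lambda I) has bounded inverse (the diagonal entries 1/(d_n - lambda) are bounded). For our sequence d_n = 2/n, n = 1, 2, 3, ...:
  - {d_n} = {2/n : n ≥ 1}; the only limit point is 0
  - closure = {2/n : n ≥ 1} ∪ {0}
For the norm: a diagonal operator has ||D|| = sup_n |d_n|. Here d_n = 2/n is positive and decreasing, so sup_n |d_n| = d_1 = 2. So ||D|| = 2.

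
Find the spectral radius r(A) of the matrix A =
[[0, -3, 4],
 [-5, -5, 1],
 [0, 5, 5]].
r(A) ≈ 8.1526

The eigenvalues of A are the roots of its characteristic polynomial. With M = A (coefficients from the trace, the sum of principal 2x2 minors, and det A):
  p(λ) = det(λ I - M) = λ^3 - 45λ + 175.
No integer candidate from the rational root theorem (±divisors of 175) is a root, so the roots are irrational. The cubic discriminant is Δ = -462375 < 0, so there is one real root and a complex-conjugate pair. p(-9) = -149 and p(-8) = 23 have opposite signs, so a root lies in (-9, -8); Newton's method refines it to λ ≈ -8.1526. Dividing out (λ - (-8.1526)) leaves approximately λ^2 - 8.1526λ + 21.4655. For λ^2 - 8.1526λ + 21.4655 the discriminant is -19.3964. It is negative, so the remaining roots are the complex-conjugate pair λ ≈ 4.0763 ± 2.2021i. Their product equals the constant term, so |λ|^2 ≈ 21.4655 and |λ| ≈ 4.6331.
Thus the eigenvalues (to 4 decimals) are -8.1526 (modulus 8.1526); 4.0763 ± 2.2021i (modulus 4.6331). The spectral radius is the largest modulus: r(A) ≈ 8.1526. (Cross-check: r(A) ≤ ||A||_2 ≈ 8.5429; equality holds whenever A is normal, though it can also hold for some non-normal A.)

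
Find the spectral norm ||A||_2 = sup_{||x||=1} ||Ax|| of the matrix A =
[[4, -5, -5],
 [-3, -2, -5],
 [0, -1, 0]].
||A||_2 ≈ 8.9045 (= sqrt(largest eigenvalue of A^T A))

||A||_2 = sigma_max(A) = sqrt(lambda_max(A^T A)). Form the symmetric matrix M = A^T A =
[[25, -14, -5],
 [-14, 30, 35],
 [-5, 35, 50]].
Its characteristic polynomial (trace, sum of principal 2x2 minors, determinant of M give the coefficients) is
  p(λ) = det(λ I - M) = λ^3 - 105λ^2 + 2054λ - 1225.
No integer candidate from the rational root theorem (±divisors of 1225) is a root, so the roots are irrational. The cubic discriminant is Δ = 10893579169 > 0, so there are three distinct real roots. p(0) = -1225 and p(1) = 725 have opposite signs, so a root lies in (0, 1); Newton's method refines it to λ ≈ 0.6157. p(25) = 125 and p(26) = -1225 have opposite signs, so a root lies in (25, 26); Newton's method refines it to λ ≈ 25.0944. p(79) = -1225 and p(80) = 3095 have opposite signs, so a root lies in (79, 80); Newton's method refines it to λ ≈ 79.2899. Check (Vieta): the three roots sum to 105, matching tr M = 105.
So the eigenvalues of A^T A are ≈ 0.6157, 25.0944, 79.2899 (all ≥ 0, as they must be for A^T A). The largest is λ_max ≈ 79.2899, hence ||A||_2 = sqrt(λ_max) ≈ 8.9045.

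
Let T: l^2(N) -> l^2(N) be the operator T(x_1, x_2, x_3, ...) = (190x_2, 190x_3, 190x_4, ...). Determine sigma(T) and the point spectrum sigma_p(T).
sigma(T) = closed disk {z in C : |z| ≤ 190}; sigma_p(T) = open disk {z in C : |z| < 190}

Note T = 190·V where V is the unit left shift (V x)_k = x_{k+1}; so sigma(T) = 190·sigma(V) and ||T|| = 190||V||. ||T x||^2 = 36100sum_{k≥2} |x_k|^2 ≤ 36100||x||^2, with equality on {x : x_1 = 0}, so ||T|| = 190. For any lambda with |lambda| < 190, set r = lambda/190 (|r| < 1); the vector x = (1, r, r^2, ...) is in l^2 and satisfies T x = 190(r, r^2, ...) = lambda x, so lambda is an eigenvalue. On the boundary |lambda| = 190 the geometric series diverges, so no l^2 eigenvector exists, but these lambda lie in the approximate point spectrum. Hence sigma(T) is the closed disk of radius 190 and sigma_p(T) is the open disk.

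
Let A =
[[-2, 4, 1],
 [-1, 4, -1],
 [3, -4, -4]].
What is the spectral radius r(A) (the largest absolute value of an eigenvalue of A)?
r(A) ≈ 5.3884

The eigenvalues of A are the roots of its characteristic polynomial. With M = A (coefficients from the trace, the sum of principal 2x2 minors, and det A):
  p(λ) = det(λ I - M) = λ^3 + 2λ^2 - 19λ - 4.
No integer candidate from the rational root theorem (±divisors of 4) is a root, so the roots are irrational. The cubic discriminant is Δ = 31312 > 0, so there are three distinct real roots. p(-6) = -34 and p(-5) = 16 have opposite signs, so a root lies in (-6, -5); Newton's method refines it to λ ≈ -5.3884. p(-1) = 16 and p(0) = -4 have opposite signs, so a root lies in (-1, 0); Newton's method refines it to λ ≈ -0.2065. p(3) = -16 and p(4) = 16 have opposite signs, so a root lies in (3, 4); Newton's method refines it to λ ≈ 3.5949. Check (Vieta): the three roots sum to -2, matching tr M = -2.
Thus the eigenvalues (to 4 decimals) are -5.3884 (modulus 5.3884); -0.2065 (modulus 0.2065); 3.5949 (modulus 3.5949). The spectral radius is the largest modulus: r(A) ≈ 5.3884. (Cross-check: r(A) ≤ ||A||_2 ≈ 8.2775; equality holds whenever A is normal, though it can also hold for some non-normal A.)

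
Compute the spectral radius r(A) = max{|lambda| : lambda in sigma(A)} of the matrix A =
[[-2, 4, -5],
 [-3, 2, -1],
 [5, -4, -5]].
r(A) ≈ 4.7747

The eigenvalues of A are the roots of its characteristic polynomial. With M = A (coefficients from the trace, the sum of principal 2x2 minors, and det A):
  p(λ) = det(λ I - M) = λ^3 + 5λ^2 + 29λ + 62.
No integer candidate from the rational root theorem (±divisors of 62) is a root, so the roots are irrational. The cubic discriminant is Δ = -49499 < 0, so there is one real root and a complex-conjugate pair. p(-3) = -7 and p(-2) = 16 have opposite signs, so a root lies in (-3, -2); Newton's method refines it to λ ≈ -2.7195. Dividing out (λ - (-2.7195)) leaves approximately λ^2 + 2.2805λ + 22.7982. For λ^2 + 2.2805λ + 22.7982 the discriminant is -85.9921. It is negative, so the remaining roots are the complex-conjugate pair λ ≈ -1.1402 ± 4.6366i. Their product equals the constant term, so |λ|^2 ≈ 22.7982 and |λ| ≈ 4.7747.
Thus the eigenvalues (to 4 decimals) are -2.7195 (modulus 2.7195); -1.1402 ± 4.6366i (modulus 4.7747). The spectral radius is the largest modulus: r(A) ≈ 4.7747. (Cross-check: r(A) ≤ ||A||_2 ≈ 8.5721; equality holds whenever A is normal, though it can also hold for some non-normal A.)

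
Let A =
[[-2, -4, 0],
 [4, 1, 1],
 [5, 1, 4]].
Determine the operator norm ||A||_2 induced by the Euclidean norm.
||A||_2 ≈ 8.0699 (= sqrt(largest eigenvalue of A^T A))

||A||_2 = sigma_max(A) = sqrt(lambda_max(A^T A)). Form the symmetric matrix M = A^T A =
[[45, 17, 24],
 [17, 18, 5],
 [24, 5, 17]].
Its characteristic polynomial (trace, sum of principal 2x2 minors, determinant of M give the coefficients) is
  p(λ) = det(λ I - M) = λ^3 - 80λ^2 + 991λ - 1444.
No integer candidate from the rational root theorem (±divisors of 1444) is a root, so the roots are irrational. The cubic discriminant is Δ = 1439384404 > 0, so there are three distinct real roots. p(1) = -532 and p(2) = 226 have opposite signs, so a root lies in (1, 2); Newton's method refines it to λ ≈ 1.6802. p(13) = 116 and p(14) = -506 have opposite signs, so a root lies in (13, 14); Newton's method refines it to λ ≈ 13.1966. p(65) = -404 and p(66) = 2978 have opposite signs, so a root lies in (65, 66); Newton's method refines it to λ ≈ 65.1232. Check (Vieta): the three roots sum to 80, matching tr M = 80.
So the eigenvalues of A^T A are ≈ 1.6802, 13.1966, 65.1232 (all ≥ 0, as they must be for A^T A). The largest is λ_max ≈ 65.1232, hence ||A||_2 = sqrt(λ_max) ≈ 8.0699.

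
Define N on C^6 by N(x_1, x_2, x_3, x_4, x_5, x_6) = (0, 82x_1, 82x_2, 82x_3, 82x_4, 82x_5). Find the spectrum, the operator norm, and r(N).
sigma(N) = {0}; ||N|| = 82; r(N) = 0. (N is nilpotent with N^6 = 0.)

On C^6, N is a strictly lower-triangular matrix with 82 on the subdiagonal and zeros elsewhere, so its characteristic polynomial is lambda^6 and every eigenvalue is 0: sigma(N) = {0}. For the operator norm, N e_i = 82e_{i+1} for i = 1, ..., 5 and N e_6 = 0, so the singular values of N are 82 (with multiplicity 5) and 0; hence ||N|| = 82. The spectral radius r(N) = max|lambda| = 0. Note ||N|| > r(N) — characteristic of non-normal nilpotent operators. Indeed N^6 = 0.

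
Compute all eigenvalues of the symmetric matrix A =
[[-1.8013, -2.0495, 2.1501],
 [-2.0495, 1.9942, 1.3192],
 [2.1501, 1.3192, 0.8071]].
sigma(A) ≈ {-4, 2, 3}

A is real symmetric, so its spectrum consists of real eigenvalues. Expanding the characteristic polynomial of the displayed matrix gives
  det(λ I - A) = p(λ) = λ^3 + (-1)λ^2 + (-14)λ + (24).
Solving p(λ) = 0 yields eigenvalues ≈ -4, 2, 3. (A is shown rounded to 4 decimals, so these recover the underlying integer eigenvalues to within that precision.)
Verification: the trace of A = 1 equals the sum of eigenvalues 1, and det(A) ≈ -24.0001 matches the eigenvalue product -24.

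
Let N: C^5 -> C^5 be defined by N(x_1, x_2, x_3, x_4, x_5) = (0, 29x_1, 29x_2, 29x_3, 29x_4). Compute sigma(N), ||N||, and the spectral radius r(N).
sigma(N) = {0}; ||N|| = 29; r(N) = 0. (N is nilpotent with N^5 = 0.)

On C^5, N is a strictly lower-triangular matrix with 29 on the subdiagonal and zeros elsewhere, so its characteristic polynomial is lambda^5 and every eigenvalue is 0: sigma(N) = {0}. For the operator norm, N e_i = 29e_{i+1} for i = 1, ..., 4 and N e_5 = 0, so the singular values of N are 29 (with multiplicity 4) and 0; hence ||N|| = 29. The spectral radius r(N) = max|lambda| = 0. Note ||N|| > r(N) — characteristic of non-normal nilpotent operators. Indeed N^5 = 0.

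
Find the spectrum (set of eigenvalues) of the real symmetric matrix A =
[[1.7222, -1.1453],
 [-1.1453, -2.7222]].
sigma(A) ≈ {-3, 2}

A is real symmetric, so its spectrum consists of real eigenvalues. Expanding the characteristic polynomial of the displayed matrix gives
  det(λ I - A) = p(λ) = λ^2 + (1)λ + (-6).
Solving p(λ) = 0 yields eigenvalues ≈ -3, 2. (A is shown rounded to 4 decimals, so these recover the underlying integer eigenvalues to within that precision.)
Verification: the trace of A = -1 equals the sum of eigenvalues -1, and det(A) ≈ -5.9999 matches the eigenvalue product -6.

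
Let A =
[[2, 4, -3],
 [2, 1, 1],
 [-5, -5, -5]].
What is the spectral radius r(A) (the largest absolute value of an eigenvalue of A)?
r(A) ≈ 6.1272

The eigenvalues of A are the roots of its characteristic polynomial. With M = A (coefficients from the trace, the sum of principal 2x2 minors, and det A):
  p(λ) = det(λ I - M) = λ^3 + 2λ^2 - 31λ - 35.
No integer candidate from the rational root theorem (±divisors of 35) is a root, so the roots are irrational. The cubic discriminant is Δ = 130113 > 0, so there are three distinct real roots. p(-7) = -63 and p(-6) = 7 have opposite signs, so a root lies in (-7, -6); Newton's method refines it to λ ≈ -6.1272. p(-2) = 27 and p(-1) = -3 have opposite signs, so a root lies in (-2, -1); Newton's method refines it to λ ≈ -1.0941. p(5) = -15 and p(6) = 67 have opposite signs, so a root lies in (5, 6); Newton's method refines it to λ ≈ 5.2212. Check (Vieta): the three roots sum to -2, matching tr M = -2.
Thus the eigenvalues (to 4 decimals) are -6.1272 (modulus 6.1272); -1.0941 (modulus 1.0941); 5.2212 (modulus 5.2212). The spectral radius is the largest modulus: r(A) ≈ 6.1272. (Cross-check: r(A) ≤ ||A||_2 ≈ 9.2109; equality holds whenever A is normal, though it can also hold for some non-normal A.)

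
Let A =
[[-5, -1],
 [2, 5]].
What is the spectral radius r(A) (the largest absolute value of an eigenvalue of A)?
r(A) = sqrt(92)/2 ≈ 4.7958

The eigenvalues of A are the roots of its characteristic polynomial. With M = A (coefficients from the trace and determinant):
  p(λ) = det(λ I - M) = λ^2 - 23.
For λ^2 - 23 the discriminant is 92. It is nonnegative but not a perfect square, so the roots are real and irrational: λ = ± sqrt(92)/2 ≈ 4.7958, -4.7958.
Thus the eigenvalues (to 4 decimals) are 4.7958 (modulus 4.7958); -4.7958 (modulus 4.7958). The spectral radius is the largest modulus: r(A) = sqrt(92)/2 ≈ 4.7958. (Cross-check: r(A) ≤ ||A||_2 ≈ 6.5249; equality holds whenever A is normal, though it can also hold for some non-normal A.)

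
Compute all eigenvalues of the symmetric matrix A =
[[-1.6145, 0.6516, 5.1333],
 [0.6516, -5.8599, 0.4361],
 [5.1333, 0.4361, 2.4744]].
sigma(A) ≈ {-6, -5, 6}

A is real symmetric, so its spectrum consists of real eigenvalues. Expanding the characteristic polynomial of the displayed matrix gives
  det(λ I - A) = p(λ) = λ^3 + (5)λ^2 + (-36)λ + (-179.9965).
Solving p(λ) = 0 yields eigenvalues ≈ -6, -5, 6. (A is shown rounded to 4 decimals, so these recover the underlying integer eigenvalues to within that precision.)
Verification: the trace of A = -5 equals the sum of eigenvalues -5, and det(A) ≈ 179.9965 matches the eigenvalue product 180.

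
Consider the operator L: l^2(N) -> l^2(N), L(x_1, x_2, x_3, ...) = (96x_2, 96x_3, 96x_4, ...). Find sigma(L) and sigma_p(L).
sigma(L) = closed disk {z in C : |z| ≤ 96}; sigma_p(L) = open disk {z in C : |z| < 96}

Note L = 96·V where V is the unit left shift (V x)_k = x_{k+1}; so sigma(L) = 96·sigma(V) and ||L|| = 96||V||. ||L x||^2 = 9216sum_{k≥2} |x_k|^2 ≤ 9216||x||^2, with equality on {x : x_1 = 0}, so ||L|| = 96. For any lambda with |lambda| < 96, set r = lambda/96 (|r| < 1); the vector x = (1, r, r^2, ...) is in l^2 and satisfies L x = 96(r, r^2, ...) = lambda x, so lambda is an eigenvalue. On the boundary |lambda| = 96 the geometric series diverges, so no l^2 eigenvector exists, but these lambda lie in the approximate point spectrum. Hence sigma(L) is the closed disk of radius 96 and sigma_p(L) is the open disk.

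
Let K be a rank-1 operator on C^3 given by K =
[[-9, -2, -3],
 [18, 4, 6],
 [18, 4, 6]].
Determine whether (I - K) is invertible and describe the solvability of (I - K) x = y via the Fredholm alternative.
(I - K) is singular (det(I - K) = 0, i.e. 1 ∈ sigma(K)). (I - K) x = y is solvable iff y ⊥ ker((I - K)^*) = span{(-9, -2, -3)}, i.e. iff -9y_1 - 2y_2 - 3y_3 = 0. When solvable, the solutions are x = y + c·(1, -2, -2), c arbitrary (ker(I - K) = span{(1, -2, -2)}, dimension 1).

K has rank 1, so it is an outer product K = u v^T: every row of K is a multiple of one row vector. Reading off the entries, u = (1, -2, -2) and v = (-9, -2, -3) (row i of K equals u_i·v^T). A rank-one matrix u v^T satisfies K u = u (v·u) and kills the (2)-dimensional subspace v^⊥, so its characteristic polynomial is lambda^2 (lambda - v·u) with v·u = tr K = 1. Hence the eigenvalues of I - K are 1 (multiplicity 2) and 1 - (1) = 0, so det(I - K) = 0. (Direct check: I - K =
[[10, 2, 3],
 [-18, -3, -6],
 [-18, -4, -5]]
has determinant 0.) So 1 is an eigenvalue of K and (I - K) is not invertible. The finite-dimensional Fredholm alternative says: either (I - K) is invertible, or ker(I - K) ≠ {0} and then range(I - K) = ker((I - K)^*)^⊥, with dim ker(I - K) = dim ker((I - K)^*). We are in the second case, so we need both kernels. Kernel of I - K: (I - K) u = u - u (v·u) = u - u = 0, so ker(I - K) = span{u} = span{(1, -2, -2)} (it is exactly 1-dimensional because rank(I - K) = 2). Kernel of the adjoint: K is real, so (I - K)^* = I - K^T = I - v u^T, and (I - v u^T) v = v - v (u·v) = 0; hence ker((I - K)^*) = span{v} = span{(-9, -2, -3)}. Therefore (I - K) x = y is solvable iff <y, v> = 0, i.e. iff -9y_1 - 2y_2 - 3y_3 = 0. When this holds, K y = u (v·y) = 0, so (I - K) y = y and x = y is a particular solution; the full solution set is the line x = y + c·u = y + c·(1, -2, -2), c ∈ C.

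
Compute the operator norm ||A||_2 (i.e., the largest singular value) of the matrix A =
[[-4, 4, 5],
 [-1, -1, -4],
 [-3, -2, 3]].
||A||_2 ≈ 8.5671 (= sqrt(largest eigenvalue of A^T A))

||A||_2 = sigma_max(A) = sqrt(lambda_max(A^T A)). Form the symmetric matrix M = A^T A =
[[26, -9, -25],
 [-9, 21, 18],
 [-25, 18, 50]].
Its characteristic polynomial (trace, sum of principal 2x2 minors, determinant of M give the coefficients) is
  p(λ) = det(λ I - M) = λ^3 - 97λ^2 + 1866λ - 9801.
No integer candidate from the rational root theorem (±divisors of 9801) is a root, so the roots are irrational. The cubic discriminant is Δ = 330373737 > 0, so there are three distinct real roots. p(9) = -135 and p(10) = 159 have opposite signs, so a root lies in (9, 10); Newton's method refines it to λ ≈ 9.403. p(14) = 55 and p(15) = -261 have opposite signs, so a root lies in (14, 15); Newton's method refines it to λ ≈ 14.2014. p(73) = -1479 and p(74) = 2335 have opposite signs, so a root lies in (73, 74); Newton's method refines it to λ ≈ 73.3955. Check (Vieta): the three roots sum to 97, matching tr M = 97.
So the eigenvalues of A^T A are ≈ 9.403, 14.2014, 73.3955 (all ≥ 0, as they must be for A^T A). The largest is λ_max ≈ 73.3955, hence ||A||_2 = sqrt(λ_max) ≈ 8.5671.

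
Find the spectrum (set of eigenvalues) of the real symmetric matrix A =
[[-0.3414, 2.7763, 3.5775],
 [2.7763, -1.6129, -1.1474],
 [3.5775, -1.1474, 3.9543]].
sigma(A) ≈ {-5, 1, 6}

A is real symmetric, so its spectrum consists of real eigenvalues. Expanding the characteristic polynomial of the displayed matrix gives
  det(λ I - A) = p(λ) = λ^3 + (-2)λ^2 + (-29)λ + (30.002).
Solving p(λ) = 0 yields eigenvalues ≈ -5, 1, 6. (A is shown rounded to 4 decimals, so these recover the underlying integer eigenvalues to within that precision.)
Verification: the trace of A = 2 equals the sum of eigenvalues 2, and det(A) ≈ -30.0020 matches the eigenvalue product -30.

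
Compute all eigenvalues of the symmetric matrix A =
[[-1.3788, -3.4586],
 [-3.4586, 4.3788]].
sigma(A) ≈ {-3, 6}

A is real symmetric, so its spectrum consists of real eigenvalues. Expanding the characteristic polynomial of the displayed matrix gives
  det(λ I - A) = p(λ) = λ^2 + (-3)λ + (-18).
Solving p(λ) = 0 yields eigenvalues ≈ -3, 6. (A is shown rounded to 4 decimals, so these recover the underlying integer eigenvalues to within that precision.)
Verification: the trace of A = 3 equals the sum of eigenvalues 3, and det(A) ≈ -17.9994 matches the eigenvalue product -18.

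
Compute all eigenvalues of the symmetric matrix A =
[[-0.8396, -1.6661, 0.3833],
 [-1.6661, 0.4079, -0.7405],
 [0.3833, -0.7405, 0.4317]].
sigma(A) ≈ {-2, 0, 2}

A is real symmetric, so its spectrum consists of real eigenvalues. Expanding the characteristic polynomial of the displayed matrix gives
  det(λ I - A) = p(λ) = λ^3 + (0)λ^2 + (-4)λ + (0).
Solving p(λ) = 0 yields eigenvalues ≈ -2, 0, 2. (A is shown rounded to 4 decimals, so these recover the underlying integer eigenvalues to within that precision.)
Verification: the trace of A = 0 equals the sum of eigenvalues 0, and det(A) ≈ 0.0001 matches the eigenvalue product 0.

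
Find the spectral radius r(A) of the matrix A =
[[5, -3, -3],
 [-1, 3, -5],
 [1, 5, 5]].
r(A) ≈ 6.1761

The eigenvalues of A are the roots of its characteristic polynomial. With M = A (coefficients from the trace, the sum of principal 2x2 minors, and det A):
  p(λ) = det(λ I - M) = λ^3 - 13λ^2 + 80λ - 224.
No integer candidate from the rational root theorem (±divisors of 224) is a root, so the roots are irrational. The cubic discriminant is Δ = -96384 < 0, so there is one real root and a complex-conjugate pair. p(5) = -24 and p(6) = 4 have opposite signs, so a root lies in (5, 6); Newton's method refines it to λ ≈ 5.8725. Dividing out (λ - (5.8725)) leaves approximately λ^2 - 7.1275λ + 38.1437. For λ^2 - 7.1275λ + 38.1437 the discriminant is -101.774. It is negative, so the remaining roots are the complex-conjugate pair λ ≈ 3.5637 ± 5.0442i. Their product equals the constant term, so |λ|^2 ≈ 38.1437 and |λ| ≈ 6.1761.
Thus the eigenvalues (to 4 decimals) are 5.8725 (modulus 5.8725); 3.5637 ± 5.0442i (modulus 6.1761). The spectral radius is the largest modulus: r(A) ≈ 6.1761. (Cross-check: r(A) ≤ ||A||_2 ≈ 8.6268; equality holds whenever A is normal, though it can also hold for some non-normal A.)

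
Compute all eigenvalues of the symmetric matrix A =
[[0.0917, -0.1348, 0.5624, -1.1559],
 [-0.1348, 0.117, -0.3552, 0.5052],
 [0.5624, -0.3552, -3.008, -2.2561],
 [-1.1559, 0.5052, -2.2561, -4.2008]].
sigma(A) ≈ {-6, -2, 0, 1}

A is real symmetric, so its spectrum consists of real eigenvalues. Expanding the characteristic polynomial of the displayed matrix gives
  det(λ I - A) = p(λ) = λ^4 + (7)λ^3 + (4)λ^2 + (-12)λ + (0).
Solving p(λ) = 0 yields eigenvalues ≈ -6, -2, 0, 1. (A is shown rounded to 4 decimals, so these recover the underlying integer eigenvalues to within that precision.)
Verification: the trace of A = -7 equals the sum of eigenvalues -7, and det(A) ≈ -0.0004 matches the eigenvalue product 0.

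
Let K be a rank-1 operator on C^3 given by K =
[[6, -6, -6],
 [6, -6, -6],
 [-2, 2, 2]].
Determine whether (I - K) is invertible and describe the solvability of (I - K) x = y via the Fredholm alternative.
(I - K) is invertible (det(I - K) = -1 ≠ 0), so for every y in C^3 the equation (I - K) x = y has a unique solution.

K has rank 1, so it is an outer product K = u v^T: every row of K is a multiple of one row vector. Reading off the entries, u = (3, 3, -1) and v = (2, -2, -2) (row i of K equals u_i·v^T). A rank-one matrix u v^T satisfies K u = u (v·u) and kills the (2)-dimensional subspace v^⊥, so its characteristic polynomial is lambda^2 (lambda - v·u) with v·u = tr K = 2. Hence the eigenvalues of I - K are 1 (multiplicity 2) and 1 - (2) = -1, so det(I - K) = -1. (Direct check: I - K =
[[-5, 6, 6],
 [-6, 7, 6],
 [2, -2, -1]]
has determinant -1.) The finite-dimensional Fredholm alternative says: either (I - K) is invertible, or ker(I - K) ≠ {0} and then range(I - K) = ker((I - K)^*)^⊥, with dim ker(I - K) = dim ker((I - K)^*). Since det(I - K) ≠ 0, 1 is not an eigenvalue of K and ker(I - K) = {0}, so we are in the first case: for every y there is a unique x = (I - K)^(-1) y. Explicitly, by the Sherman–Morrison formula, (I - u v^T)^(-1) = I + u v^T/(1 - v·u), i.e. (I - K)^(-1) = I - K.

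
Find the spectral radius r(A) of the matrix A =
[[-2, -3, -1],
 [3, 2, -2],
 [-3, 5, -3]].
r(A) ≈ 4.2603

The eigenvalues of A are the roots of its characteristic polynomial. With M = A (coefficients from the trace, the sum of principal 2x2 minors, and det A):
  p(λ) = det(λ I - M) = λ^3 + 3λ^2 + 12λ + 74.
No integer candidate from the rational root theorem (±divisors of 74) is a root, so the roots are irrational. The cubic discriminant is Δ = -113508 < 0, so there is one real root and a complex-conjugate pair. p(-5) = -36 and p(-4) = 10 have opposite signs, so a root lies in (-5, -4); Newton's method refines it to λ ≈ -4.2603. Dividing out (λ - (-4.2603)) leaves approximately λ^2 - 1.2603λ + 17.3695. For λ^2 - 1.2603λ + 17.3695 the discriminant is -67.8895. It is negative, so the remaining roots are the complex-conjugate pair λ ≈ 0.6302 ± 4.1198i. Their product equals the constant term, so |λ|^2 ≈ 17.3695 and |λ| ≈ 4.1677.
Thus the eigenvalues (to 4 decimals) are -4.2603 (modulus 4.2603); 0.6302 ± 4.1198i (modulus 4.1677). The spectral radius is the largest modulus: r(A) ≈ 4.2603. (Cross-check: r(A) ≤ ||A||_2 ≈ 6.8541; equality holds whenever A is normal, though it can also hold for some non-normal A.)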